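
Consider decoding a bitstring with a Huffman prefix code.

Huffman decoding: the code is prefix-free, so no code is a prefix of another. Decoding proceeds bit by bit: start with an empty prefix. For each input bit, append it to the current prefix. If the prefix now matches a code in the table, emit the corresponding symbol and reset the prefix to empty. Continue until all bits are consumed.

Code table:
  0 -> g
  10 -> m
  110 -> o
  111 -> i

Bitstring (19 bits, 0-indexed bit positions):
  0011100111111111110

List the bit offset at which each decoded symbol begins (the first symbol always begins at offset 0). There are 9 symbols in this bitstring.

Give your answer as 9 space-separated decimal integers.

Answer: 0 1 2 5 6 7 10 13 16

Derivation:
Bit 0: prefix='0' -> emit 'g', reset
Bit 1: prefix='0' -> emit 'g', reset
Bit 2: prefix='1' (no match yet)
Bit 3: prefix='11' (no match yet)
Bit 4: prefix='111' -> emit 'i', reset
Bit 5: prefix='0' -> emit 'g', reset
Bit 6: prefix='0' -> emit 'g', reset
Bit 7: prefix='1' (no match yet)
Bit 8: prefix='11' (no match yet)
Bit 9: prefix='111' -> emit 'i', reset
Bit 10: prefix='1' (no match yet)
Bit 11: prefix='11' (no match yet)
Bit 12: prefix='111' -> emit 'i', reset
Bit 13: prefix='1' (no match yet)
Bit 14: prefix='11' (no match yet)
Bit 15: prefix='111' -> emit 'i', reset
Bit 16: prefix='1' (no match yet)
Bit 17: prefix='11' (no match yet)
Bit 18: prefix='110' -> emit 'o', reset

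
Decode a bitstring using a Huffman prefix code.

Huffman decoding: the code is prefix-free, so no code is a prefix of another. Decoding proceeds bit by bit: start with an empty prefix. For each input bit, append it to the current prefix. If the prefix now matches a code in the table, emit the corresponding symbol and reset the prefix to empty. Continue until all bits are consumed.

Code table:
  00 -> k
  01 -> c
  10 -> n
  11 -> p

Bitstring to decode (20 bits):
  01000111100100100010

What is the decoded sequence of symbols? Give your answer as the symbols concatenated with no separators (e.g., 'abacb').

Bit 0: prefix='0' (no match yet)
Bit 1: prefix='01' -> emit 'c', reset
Bit 2: prefix='0' (no match yet)
Bit 3: prefix='00' -> emit 'k', reset
Bit 4: prefix='0' (no match yet)
Bit 5: prefix='01' -> emit 'c', reset
Bit 6: prefix='1' (no match yet)
Bit 7: prefix='11' -> emit 'p', reset
Bit 8: prefix='1' (no match yet)
Bit 9: prefix='10' -> emit 'n', reset
Bit 10: prefix='0' (no match yet)
Bit 11: prefix='01' -> emit 'c', reset
Bit 12: prefix='0' (no match yet)
Bit 13: prefix='00' -> emit 'k', reset
Bit 14: prefix='1' (no match yet)
Bit 15: prefix='10' -> emit 'n', reset
Bit 16: prefix='0' (no match yet)
Bit 17: prefix='00' -> emit 'k', reset
Bit 18: prefix='1' (no match yet)
Bit 19: prefix='10' -> emit 'n', reset

Answer: ckcpncknkn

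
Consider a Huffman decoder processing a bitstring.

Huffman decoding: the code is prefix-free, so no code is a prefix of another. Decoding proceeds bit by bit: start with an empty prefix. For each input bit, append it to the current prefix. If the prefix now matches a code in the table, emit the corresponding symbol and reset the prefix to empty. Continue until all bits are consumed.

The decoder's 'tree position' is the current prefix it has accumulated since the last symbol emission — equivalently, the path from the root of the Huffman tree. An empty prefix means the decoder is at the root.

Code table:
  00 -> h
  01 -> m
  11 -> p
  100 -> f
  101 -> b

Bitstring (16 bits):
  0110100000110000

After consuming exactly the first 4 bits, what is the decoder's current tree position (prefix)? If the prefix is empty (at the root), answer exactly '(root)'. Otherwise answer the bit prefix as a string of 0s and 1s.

Answer: 10

Derivation:
Bit 0: prefix='0' (no match yet)
Bit 1: prefix='01' -> emit 'm', reset
Bit 2: prefix='1' (no match yet)
Bit 3: prefix='10' (no match yet)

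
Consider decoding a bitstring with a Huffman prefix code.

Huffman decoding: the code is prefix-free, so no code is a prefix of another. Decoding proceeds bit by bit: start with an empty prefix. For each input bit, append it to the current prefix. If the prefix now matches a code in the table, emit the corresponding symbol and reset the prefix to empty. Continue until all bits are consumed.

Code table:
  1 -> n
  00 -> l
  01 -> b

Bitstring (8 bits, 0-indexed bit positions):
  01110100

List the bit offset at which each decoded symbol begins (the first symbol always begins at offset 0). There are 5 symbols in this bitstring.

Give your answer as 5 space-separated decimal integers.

Answer: 0 2 3 4 6

Derivation:
Bit 0: prefix='0' (no match yet)
Bit 1: prefix='01' -> emit 'b', reset
Bit 2: prefix='1' -> emit 'n', reset
Bit 3: prefix='1' -> emit 'n', reset
Bit 4: prefix='0' (no match yet)
Bit 5: prefix='01' -> emit 'b', reset
Bit 6: prefix='0' (no match yet)
Bit 7: prefix='00' -> emit 'l', reset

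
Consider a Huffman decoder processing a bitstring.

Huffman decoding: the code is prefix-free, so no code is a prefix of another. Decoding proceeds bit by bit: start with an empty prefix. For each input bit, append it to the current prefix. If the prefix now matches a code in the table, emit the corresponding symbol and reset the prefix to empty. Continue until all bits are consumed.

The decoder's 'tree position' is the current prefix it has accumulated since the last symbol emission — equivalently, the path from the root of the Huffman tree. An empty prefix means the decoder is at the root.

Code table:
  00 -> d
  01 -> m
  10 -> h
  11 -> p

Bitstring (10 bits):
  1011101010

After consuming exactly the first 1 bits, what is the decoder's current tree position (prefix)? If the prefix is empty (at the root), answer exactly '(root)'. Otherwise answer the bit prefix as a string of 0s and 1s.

Bit 0: prefix='1' (no match yet)

Answer: 1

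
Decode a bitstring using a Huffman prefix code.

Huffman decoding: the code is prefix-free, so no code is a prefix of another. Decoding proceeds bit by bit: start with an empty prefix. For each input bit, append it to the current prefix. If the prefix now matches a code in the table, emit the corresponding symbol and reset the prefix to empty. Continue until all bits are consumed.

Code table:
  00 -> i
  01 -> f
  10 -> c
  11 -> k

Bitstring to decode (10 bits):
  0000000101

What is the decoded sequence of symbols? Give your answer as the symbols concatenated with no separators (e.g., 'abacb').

Bit 0: prefix='0' (no match yet)
Bit 1: prefix='00' -> emit 'i', reset
Bit 2: prefix='0' (no match yet)
Bit 3: prefix='00' -> emit 'i', reset
Bit 4: prefix='0' (no match yet)
Bit 5: prefix='00' -> emit 'i', reset
Bit 6: prefix='0' (no match yet)
Bit 7: prefix='01' -> emit 'f', reset
Bit 8: prefix='0' (no match yet)
Bit 9: prefix='01' -> emit 'f', reset

Answer: iiiff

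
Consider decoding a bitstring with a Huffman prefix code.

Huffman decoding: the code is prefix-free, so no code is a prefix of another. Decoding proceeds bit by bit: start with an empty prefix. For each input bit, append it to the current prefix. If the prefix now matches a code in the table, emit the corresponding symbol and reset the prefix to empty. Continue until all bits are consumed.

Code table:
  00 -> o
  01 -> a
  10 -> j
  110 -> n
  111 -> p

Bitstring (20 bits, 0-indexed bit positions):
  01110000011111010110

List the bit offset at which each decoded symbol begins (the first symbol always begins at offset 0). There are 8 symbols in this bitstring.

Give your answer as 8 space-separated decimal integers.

Answer: 0 2 5 7 9 12 15 17

Derivation:
Bit 0: prefix='0' (no match yet)
Bit 1: prefix='01' -> emit 'a', reset
Bit 2: prefix='1' (no match yet)
Bit 3: prefix='11' (no match yet)
Bit 4: prefix='110' -> emit 'n', reset
Bit 5: prefix='0' (no match yet)
Bit 6: prefix='00' -> emit 'o', reset
Bit 7: prefix='0' (no match yet)
Bit 8: prefix='00' -> emit 'o', reset
Bit 9: prefix='1' (no match yet)
Bit 10: prefix='11' (no match yet)
Bit 11: prefix='111' -> emit 'p', reset
Bit 12: prefix='1' (no match yet)
Bit 13: prefix='11' (no match yet)
Bit 14: prefix='110' -> emit 'n', reset
Bit 15: prefix='1' (no match yet)
Bit 16: prefix='10' -> emit 'j', reset
Bit 17: prefix='1' (no match yet)
Bit 18: prefix='11' (no match yet)
Bit 19: prefix='110' -> emit 'n', reset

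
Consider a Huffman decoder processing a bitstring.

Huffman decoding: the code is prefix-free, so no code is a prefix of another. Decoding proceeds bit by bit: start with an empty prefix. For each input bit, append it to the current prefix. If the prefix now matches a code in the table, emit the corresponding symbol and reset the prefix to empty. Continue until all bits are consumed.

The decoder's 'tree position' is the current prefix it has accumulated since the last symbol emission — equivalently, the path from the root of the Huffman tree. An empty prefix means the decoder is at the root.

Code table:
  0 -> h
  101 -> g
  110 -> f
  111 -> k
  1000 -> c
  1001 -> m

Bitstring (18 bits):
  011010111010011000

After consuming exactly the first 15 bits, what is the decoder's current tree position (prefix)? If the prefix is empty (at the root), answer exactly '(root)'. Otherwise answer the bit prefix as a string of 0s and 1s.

Bit 0: prefix='0' -> emit 'h', reset
Bit 1: prefix='1' (no match yet)
Bit 2: prefix='11' (no match yet)
Bit 3: prefix='110' -> emit 'f', reset
Bit 4: prefix='1' (no match yet)
Bit 5: prefix='10' (no match yet)
Bit 6: prefix='101' -> emit 'g', reset
Bit 7: prefix='1' (no match yet)
Bit 8: prefix='11' (no match yet)
Bit 9: prefix='110' -> emit 'f', reset
Bit 10: prefix='1' (no match yet)
Bit 11: prefix='10' (no match yet)
Bit 12: prefix='100' (no match yet)
Bit 13: prefix='1001' -> emit 'm', reset
Bit 14: prefix='1' (no match yet)

Answer: 1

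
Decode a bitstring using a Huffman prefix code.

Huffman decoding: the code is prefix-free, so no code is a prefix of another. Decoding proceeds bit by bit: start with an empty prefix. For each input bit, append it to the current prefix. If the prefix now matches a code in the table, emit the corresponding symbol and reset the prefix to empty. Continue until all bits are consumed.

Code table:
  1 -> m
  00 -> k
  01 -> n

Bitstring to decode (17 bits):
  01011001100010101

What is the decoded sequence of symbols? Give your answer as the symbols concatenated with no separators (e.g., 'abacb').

Bit 0: prefix='0' (no match yet)
Bit 1: prefix='01' -> emit 'n', reset
Bit 2: prefix='0' (no match yet)
Bit 3: prefix='01' -> emit 'n', reset
Bit 4: prefix='1' -> emit 'm', reset
Bit 5: prefix='0' (no match yet)
Bit 6: prefix='00' -> emit 'k', reset
Bit 7: prefix='1' -> emit 'm', reset
Bit 8: prefix='1' -> emit 'm', reset
Bit 9: prefix='0' (no match yet)
Bit 10: prefix='00' -> emit 'k', reset
Bit 11: prefix='0' (no match yet)
Bit 12: prefix='01' -> emit 'n', reset
Bit 13: prefix='0' (no match yet)
Bit 14: prefix='01' -> emit 'n', reset
Bit 15: prefix='0' (no match yet)
Bit 16: prefix='01' -> emit 'n', reset

Answer: nnmkmmknnn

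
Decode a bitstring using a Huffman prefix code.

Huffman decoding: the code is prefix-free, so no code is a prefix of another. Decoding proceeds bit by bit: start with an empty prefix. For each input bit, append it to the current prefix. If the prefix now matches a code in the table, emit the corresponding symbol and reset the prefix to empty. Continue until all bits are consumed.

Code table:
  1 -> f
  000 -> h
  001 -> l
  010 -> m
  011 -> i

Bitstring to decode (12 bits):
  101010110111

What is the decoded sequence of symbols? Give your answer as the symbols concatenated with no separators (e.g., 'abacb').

Bit 0: prefix='1' -> emit 'f', reset
Bit 1: prefix='0' (no match yet)
Bit 2: prefix='01' (no match yet)
Bit 3: prefix='010' -> emit 'm', reset
Bit 4: prefix='1' -> emit 'f', reset
Bit 5: prefix='0' (no match yet)
Bit 6: prefix='01' (no match yet)
Bit 7: prefix='011' -> emit 'i', reset
Bit 8: prefix='0' (no match yet)
Bit 9: prefix='01' (no match yet)
Bit 10: prefix='011' -> emit 'i', reset
Bit 11: prefix='1' -> emit 'f', reset

Answer: fmfiif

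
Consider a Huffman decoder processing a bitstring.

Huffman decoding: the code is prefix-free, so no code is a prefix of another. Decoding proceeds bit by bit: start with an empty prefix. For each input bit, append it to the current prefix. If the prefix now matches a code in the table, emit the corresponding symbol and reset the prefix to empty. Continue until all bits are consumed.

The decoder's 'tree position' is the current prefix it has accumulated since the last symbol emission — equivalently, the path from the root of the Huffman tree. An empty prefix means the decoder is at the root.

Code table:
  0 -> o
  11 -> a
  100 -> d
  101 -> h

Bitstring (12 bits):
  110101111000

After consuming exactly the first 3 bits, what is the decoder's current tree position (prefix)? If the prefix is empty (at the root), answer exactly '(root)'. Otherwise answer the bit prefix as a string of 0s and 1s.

Answer: (root)

Derivation:
Bit 0: prefix='1' (no match yet)
Bit 1: prefix='11' -> emit 'a', reset
Bit 2: prefix='0' -> emit 'o', reset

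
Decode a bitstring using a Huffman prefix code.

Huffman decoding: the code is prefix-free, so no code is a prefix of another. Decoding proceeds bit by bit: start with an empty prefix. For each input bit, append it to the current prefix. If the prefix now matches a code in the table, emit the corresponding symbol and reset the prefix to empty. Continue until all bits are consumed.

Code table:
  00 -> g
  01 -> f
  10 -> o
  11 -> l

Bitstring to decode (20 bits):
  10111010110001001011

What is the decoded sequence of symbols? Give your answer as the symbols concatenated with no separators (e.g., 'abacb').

Answer: oloolgfgol

Derivation:
Bit 0: prefix='1' (no match yet)
Bit 1: prefix='10' -> emit 'o', reset
Bit 2: prefix='1' (no match yet)
Bit 3: prefix='11' -> emit 'l', reset
Bit 4: prefix='1' (no match yet)
Bit 5: prefix='10' -> emit 'o', reset
Bit 6: prefix='1' (no match yet)
Bit 7: prefix='10' -> emit 'o', reset
Bit 8: prefix='1' (no match yet)
Bit 9: prefix='11' -> emit 'l', reset
Bit 10: prefix='0' (no match yet)
Bit 11: prefix='00' -> emit 'g', reset
Bit 12: prefix='0' (no match yet)
Bit 13: prefix='01' -> emit 'f', reset
Bit 14: prefix='0' (no match yet)
Bit 15: prefix='00' -> emit 'g', reset
Bit 16: prefix='1' (no match yet)
Bit 17: prefix='10' -> emit 'o', reset
Bit 18: prefix='1' (no match yet)
Bit 19: prefix='11' -> emit 'l', reset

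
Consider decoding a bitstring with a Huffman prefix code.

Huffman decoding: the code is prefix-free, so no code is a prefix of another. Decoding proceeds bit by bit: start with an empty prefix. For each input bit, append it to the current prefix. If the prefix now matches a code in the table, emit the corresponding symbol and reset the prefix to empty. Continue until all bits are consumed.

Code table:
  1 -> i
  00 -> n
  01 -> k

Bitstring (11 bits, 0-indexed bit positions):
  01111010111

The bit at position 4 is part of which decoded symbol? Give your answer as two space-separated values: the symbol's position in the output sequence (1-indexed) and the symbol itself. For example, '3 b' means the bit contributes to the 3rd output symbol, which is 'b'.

Answer: 4 i

Derivation:
Bit 0: prefix='0' (no match yet)
Bit 1: prefix='01' -> emit 'k', reset
Bit 2: prefix='1' -> emit 'i', reset
Bit 3: prefix='1' -> emit 'i', reset
Bit 4: prefix='1' -> emit 'i', reset
Bit 5: prefix='0' (no match yet)
Bit 6: prefix='01' -> emit 'k', reset
Bit 7: prefix='0' (no match yet)
Bit 8: prefix='01' -> emit 'k', reset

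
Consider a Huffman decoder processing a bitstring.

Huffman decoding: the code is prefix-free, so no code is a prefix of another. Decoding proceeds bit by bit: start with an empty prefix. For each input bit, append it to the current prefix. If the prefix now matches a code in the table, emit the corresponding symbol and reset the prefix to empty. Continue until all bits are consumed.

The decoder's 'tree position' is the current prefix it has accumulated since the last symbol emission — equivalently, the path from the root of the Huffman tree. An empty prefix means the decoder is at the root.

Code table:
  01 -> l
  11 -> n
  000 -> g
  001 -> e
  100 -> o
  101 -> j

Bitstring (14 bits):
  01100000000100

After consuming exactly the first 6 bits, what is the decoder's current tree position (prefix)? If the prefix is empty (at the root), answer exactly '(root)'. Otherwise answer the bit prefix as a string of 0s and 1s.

Answer: 0

Derivation:
Bit 0: prefix='0' (no match yet)
Bit 1: prefix='01' -> emit 'l', reset
Bit 2: prefix='1' (no match yet)
Bit 3: prefix='10' (no match yet)
Bit 4: prefix='100' -> emit 'o', reset
Bit 5: prefix='0' (no match yet)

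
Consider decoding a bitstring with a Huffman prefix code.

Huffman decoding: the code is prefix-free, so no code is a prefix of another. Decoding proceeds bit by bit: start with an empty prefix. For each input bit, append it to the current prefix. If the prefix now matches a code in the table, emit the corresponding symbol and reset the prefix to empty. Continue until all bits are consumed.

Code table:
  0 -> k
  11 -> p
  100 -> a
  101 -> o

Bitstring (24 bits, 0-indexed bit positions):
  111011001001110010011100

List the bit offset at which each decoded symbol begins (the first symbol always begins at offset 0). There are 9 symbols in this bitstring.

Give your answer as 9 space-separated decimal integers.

Bit 0: prefix='1' (no match yet)
Bit 1: prefix='11' -> emit 'p', reset
Bit 2: prefix='1' (no match yet)
Bit 3: prefix='10' (no match yet)
Bit 4: prefix='101' -> emit 'o', reset
Bit 5: prefix='1' (no match yet)
Bit 6: prefix='10' (no match yet)
Bit 7: prefix='100' -> emit 'a', reset
Bit 8: prefix='1' (no match yet)
Bit 9: prefix='10' (no match yet)
Bit 10: prefix='100' -> emit 'a', reset
Bit 11: prefix='1' (no match yet)
Bit 12: prefix='11' -> emit 'p', reset
Bit 13: prefix='1' (no match yet)
Bit 14: prefix='10' (no match yet)
Bit 15: prefix='100' -> emit 'a', reset
Bit 16: prefix='1' (no match yet)
Bit 17: prefix='10' (no match yet)
Bit 18: prefix='100' -> emit 'a', reset
Bit 19: prefix='1' (no match yet)
Bit 20: prefix='11' -> emit 'p', reset
Bit 21: prefix='1' (no match yet)
Bit 22: prefix='10' (no match yet)
Bit 23: prefix='100' -> emit 'a', reset

Answer: 0 2 5 8 11 13 16 19 21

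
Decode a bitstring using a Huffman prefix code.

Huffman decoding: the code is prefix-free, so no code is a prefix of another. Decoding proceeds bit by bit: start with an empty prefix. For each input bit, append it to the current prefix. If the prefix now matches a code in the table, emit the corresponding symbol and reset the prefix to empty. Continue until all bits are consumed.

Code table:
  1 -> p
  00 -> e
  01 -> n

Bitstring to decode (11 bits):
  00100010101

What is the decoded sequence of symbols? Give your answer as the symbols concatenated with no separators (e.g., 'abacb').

Answer: epennn

Derivation:
Bit 0: prefix='0' (no match yet)
Bit 1: prefix='00' -> emit 'e', reset
Bit 2: prefix='1' -> emit 'p', reset
Bit 3: prefix='0' (no match yet)
Bit 4: prefix='00' -> emit 'e', reset
Bit 5: prefix='0' (no match yet)
Bit 6: prefix='01' -> emit 'n', reset
Bit 7: prefix='0' (no match yet)
Bit 8: prefix='01' -> emit 'n', reset
Bit 9: prefix='0' (no match yet)
Bit 10: prefix='01' -> emit 'n', reset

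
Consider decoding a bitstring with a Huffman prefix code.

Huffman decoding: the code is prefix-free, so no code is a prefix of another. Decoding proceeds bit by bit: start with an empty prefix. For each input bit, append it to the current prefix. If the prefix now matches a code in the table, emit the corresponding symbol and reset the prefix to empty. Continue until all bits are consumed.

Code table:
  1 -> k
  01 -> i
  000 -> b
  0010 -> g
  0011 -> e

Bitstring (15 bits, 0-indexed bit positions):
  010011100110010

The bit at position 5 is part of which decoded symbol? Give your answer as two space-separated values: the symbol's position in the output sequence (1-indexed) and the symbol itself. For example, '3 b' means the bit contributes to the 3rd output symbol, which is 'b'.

Answer: 2 e

Derivation:
Bit 0: prefix='0' (no match yet)
Bit 1: prefix='01' -> emit 'i', reset
Bit 2: prefix='0' (no match yet)
Bit 3: prefix='00' (no match yet)
Bit 4: prefix='001' (no match yet)
Bit 5: prefix='0011' -> emit 'e', reset
Bit 6: prefix='1' -> emit 'k', reset
Bit 7: prefix='0' (no match yet)
Bit 8: prefix='00' (no match yet)
Bit 9: prefix='001' (no match yet)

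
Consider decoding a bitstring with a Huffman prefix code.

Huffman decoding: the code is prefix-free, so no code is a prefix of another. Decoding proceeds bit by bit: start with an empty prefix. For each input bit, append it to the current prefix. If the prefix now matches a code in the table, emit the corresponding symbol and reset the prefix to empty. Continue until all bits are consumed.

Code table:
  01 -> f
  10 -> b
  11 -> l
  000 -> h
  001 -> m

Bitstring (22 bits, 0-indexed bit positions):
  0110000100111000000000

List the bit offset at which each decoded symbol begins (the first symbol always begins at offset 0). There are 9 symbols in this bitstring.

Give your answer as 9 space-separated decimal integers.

Bit 0: prefix='0' (no match yet)
Bit 1: prefix='01' -> emit 'f', reset
Bit 2: prefix='1' (no match yet)
Bit 3: prefix='10' -> emit 'b', reset
Bit 4: prefix='0' (no match yet)
Bit 5: prefix='00' (no match yet)
Bit 6: prefix='000' -> emit 'h', reset
Bit 7: prefix='1' (no match yet)
Bit 8: prefix='10' -> emit 'b', reset
Bit 9: prefix='0' (no match yet)
Bit 10: prefix='01' -> emit 'f', reset
Bit 11: prefix='1' (no match yet)
Bit 12: prefix='11' -> emit 'l', reset
Bit 13: prefix='0' (no match yet)
Bit 14: prefix='00' (no match yet)
Bit 15: prefix='000' -> emit 'h', reset
Bit 16: prefix='0' (no match yet)
Bit 17: prefix='00' (no match yet)
Bit 18: prefix='000' -> emit 'h', reset
Bit 19: prefix='0' (no match yet)
Bit 20: prefix='00' (no match yet)
Bit 21: prefix='000' -> emit 'h', reset

Answer: 0 2 4 7 9 11 13 16 19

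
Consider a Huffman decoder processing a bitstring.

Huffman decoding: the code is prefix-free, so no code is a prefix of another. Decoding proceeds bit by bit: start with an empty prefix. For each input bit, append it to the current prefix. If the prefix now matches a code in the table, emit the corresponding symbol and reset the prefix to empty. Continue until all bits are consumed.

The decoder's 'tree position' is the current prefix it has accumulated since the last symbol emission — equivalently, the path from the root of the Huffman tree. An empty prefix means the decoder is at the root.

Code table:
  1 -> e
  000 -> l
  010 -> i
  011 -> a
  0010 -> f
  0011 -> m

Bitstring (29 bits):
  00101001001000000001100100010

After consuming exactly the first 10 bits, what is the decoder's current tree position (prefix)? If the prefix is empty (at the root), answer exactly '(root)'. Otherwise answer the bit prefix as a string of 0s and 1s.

Answer: 0

Derivation:
Bit 0: prefix='0' (no match yet)
Bit 1: prefix='00' (no match yet)
Bit 2: prefix='001' (no match yet)
Bit 3: prefix='0010' -> emit 'f', reset
Bit 4: prefix='1' -> emit 'e', reset
Bit 5: prefix='0' (no match yet)
Bit 6: prefix='00' (no match yet)
Bit 7: prefix='001' (no match yet)
Bit 8: prefix='0010' -> emit 'f', reset
Bit 9: prefix='0' (no match yet)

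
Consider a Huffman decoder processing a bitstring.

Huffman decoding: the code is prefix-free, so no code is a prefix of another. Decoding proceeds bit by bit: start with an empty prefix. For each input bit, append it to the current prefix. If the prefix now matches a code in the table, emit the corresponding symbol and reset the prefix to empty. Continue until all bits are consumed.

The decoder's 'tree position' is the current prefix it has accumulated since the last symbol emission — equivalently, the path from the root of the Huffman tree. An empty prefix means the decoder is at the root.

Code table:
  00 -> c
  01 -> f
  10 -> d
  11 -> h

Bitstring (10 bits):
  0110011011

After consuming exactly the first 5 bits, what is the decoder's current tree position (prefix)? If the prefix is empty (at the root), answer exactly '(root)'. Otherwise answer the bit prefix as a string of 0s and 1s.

Answer: 0

Derivation:
Bit 0: prefix='0' (no match yet)
Bit 1: prefix='01' -> emit 'f', reset
Bit 2: prefix='1' (no match yet)
Bit 3: prefix='10' -> emit 'd', reset
Bit 4: prefix='0' (no match yet)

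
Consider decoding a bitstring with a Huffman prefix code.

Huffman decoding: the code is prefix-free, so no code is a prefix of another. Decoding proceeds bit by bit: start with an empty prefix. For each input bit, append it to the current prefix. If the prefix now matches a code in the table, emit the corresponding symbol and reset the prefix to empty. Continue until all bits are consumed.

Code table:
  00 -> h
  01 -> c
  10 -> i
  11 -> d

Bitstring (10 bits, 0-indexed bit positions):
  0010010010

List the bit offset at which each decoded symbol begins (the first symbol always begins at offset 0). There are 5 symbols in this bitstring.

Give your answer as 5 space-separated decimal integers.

Answer: 0 2 4 6 8

Derivation:
Bit 0: prefix='0' (no match yet)
Bit 1: prefix='00' -> emit 'h', reset
Bit 2: prefix='1' (no match yet)
Bit 3: prefix='10' -> emit 'i', reset
Bit 4: prefix='0' (no match yet)
Bit 5: prefix='01' -> emit 'c', reset
Bit 6: prefix='0' (no match yet)
Bit 7: prefix='00' -> emit 'h', reset
Bit 8: prefix='1' (no match yet)
Bit 9: prefix='10' -> emit 'i', reset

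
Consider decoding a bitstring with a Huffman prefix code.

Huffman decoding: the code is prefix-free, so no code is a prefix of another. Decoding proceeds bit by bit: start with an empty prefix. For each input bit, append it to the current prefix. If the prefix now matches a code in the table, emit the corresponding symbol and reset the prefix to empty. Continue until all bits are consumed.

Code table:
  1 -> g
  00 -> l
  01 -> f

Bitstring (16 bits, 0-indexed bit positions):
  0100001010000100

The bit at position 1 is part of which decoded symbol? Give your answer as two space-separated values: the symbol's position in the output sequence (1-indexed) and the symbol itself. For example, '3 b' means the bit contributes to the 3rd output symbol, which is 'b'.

Bit 0: prefix='0' (no match yet)
Bit 1: prefix='01' -> emit 'f', reset
Bit 2: prefix='0' (no match yet)
Bit 3: prefix='00' -> emit 'l', reset
Bit 4: prefix='0' (no match yet)
Bit 5: prefix='00' -> emit 'l', reset

Answer: 1 f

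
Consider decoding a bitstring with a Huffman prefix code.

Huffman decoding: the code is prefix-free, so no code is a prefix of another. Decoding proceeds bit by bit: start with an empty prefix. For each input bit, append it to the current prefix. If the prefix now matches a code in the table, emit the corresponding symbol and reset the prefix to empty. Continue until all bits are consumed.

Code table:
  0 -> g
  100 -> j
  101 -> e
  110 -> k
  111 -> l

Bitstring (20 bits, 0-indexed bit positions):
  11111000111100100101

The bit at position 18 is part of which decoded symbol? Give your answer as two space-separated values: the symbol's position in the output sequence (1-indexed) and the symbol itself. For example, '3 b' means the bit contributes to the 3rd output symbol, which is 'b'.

Bit 0: prefix='1' (no match yet)
Bit 1: prefix='11' (no match yet)
Bit 2: prefix='111' -> emit 'l', reset
Bit 3: prefix='1' (no match yet)
Bit 4: prefix='11' (no match yet)
Bit 5: prefix='110' -> emit 'k', reset
Bit 6: prefix='0' -> emit 'g', reset
Bit 7: prefix='0' -> emit 'g', reset
Bit 8: prefix='1' (no match yet)
Bit 9: prefix='11' (no match yet)
Bit 10: prefix='111' -> emit 'l', reset
Bit 11: prefix='1' (no match yet)
Bit 12: prefix='10' (no match yet)
Bit 13: prefix='100' -> emit 'j', reset
Bit 14: prefix='1' (no match yet)
Bit 15: prefix='10' (no match yet)
Bit 16: prefix='100' -> emit 'j', reset
Bit 17: prefix='1' (no match yet)
Bit 18: prefix='10' (no match yet)
Bit 19: prefix='101' -> emit 'e', reset

Answer: 8 e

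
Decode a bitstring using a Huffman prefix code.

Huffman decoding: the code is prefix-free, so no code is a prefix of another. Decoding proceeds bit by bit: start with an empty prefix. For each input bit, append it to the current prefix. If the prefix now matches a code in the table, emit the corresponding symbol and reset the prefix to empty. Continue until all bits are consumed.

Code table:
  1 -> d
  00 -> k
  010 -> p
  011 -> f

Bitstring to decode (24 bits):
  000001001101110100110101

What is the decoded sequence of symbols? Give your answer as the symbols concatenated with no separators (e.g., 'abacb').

Answer: kkpffdpfpd

Derivation:
Bit 0: prefix='0' (no match yet)
Bit 1: prefix='00' -> emit 'k', reset
Bit 2: prefix='0' (no match yet)
Bit 3: prefix='00' -> emit 'k', reset
Bit 4: prefix='0' (no match yet)
Bit 5: prefix='01' (no match yet)
Bit 6: prefix='010' -> emit 'p', reset
Bit 7: prefix='0' (no match yet)
Bit 8: prefix='01' (no match yet)
Bit 9: prefix='011' -> emit 'f', reset
Bit 10: prefix='0' (no match yet)
Bit 11: prefix='01' (no match yet)
Bit 12: prefix='011' -> emit 'f', reset
Bit 13: prefix='1' -> emit 'd', reset
Bit 14: prefix='0' (no match yet)
Bit 15: prefix='01' (no match yet)
Bit 16: prefix='010' -> emit 'p', reset
Bit 17: prefix='0' (no match yet)
Bit 18: prefix='01' (no match yet)
Bit 19: prefix='011' -> emit 'f', reset
Bit 20: prefix='0' (no match yet)
Bit 21: prefix='01' (no match yet)
Bit 22: prefix='010' -> emit 'p', reset
Bit 23: prefix='1' -> emit 'd', reset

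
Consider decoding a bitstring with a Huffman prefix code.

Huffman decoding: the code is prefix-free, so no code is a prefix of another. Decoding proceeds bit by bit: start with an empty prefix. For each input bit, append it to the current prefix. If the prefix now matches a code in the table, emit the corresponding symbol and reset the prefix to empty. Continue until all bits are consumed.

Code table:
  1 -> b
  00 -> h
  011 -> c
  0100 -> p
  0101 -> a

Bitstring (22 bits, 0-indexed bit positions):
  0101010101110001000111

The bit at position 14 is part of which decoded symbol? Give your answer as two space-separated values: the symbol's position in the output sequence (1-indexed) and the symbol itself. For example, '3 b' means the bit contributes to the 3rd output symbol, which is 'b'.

Bit 0: prefix='0' (no match yet)
Bit 1: prefix='01' (no match yet)
Bit 2: prefix='010' (no match yet)
Bit 3: prefix='0101' -> emit 'a', reset
Bit 4: prefix='0' (no match yet)
Bit 5: prefix='01' (no match yet)
Bit 6: prefix='010' (no match yet)
Bit 7: prefix='0101' -> emit 'a', reset
Bit 8: prefix='0' (no match yet)
Bit 9: prefix='01' (no match yet)
Bit 10: prefix='011' -> emit 'c', reset
Bit 11: prefix='1' -> emit 'b', reset
Bit 12: prefix='0' (no match yet)
Bit 13: prefix='00' -> emit 'h', reset
Bit 14: prefix='0' (no match yet)
Bit 15: prefix='01' (no match yet)
Bit 16: prefix='010' (no match yet)
Bit 17: prefix='0100' -> emit 'p', reset
Bit 18: prefix='0' (no match yet)

Answer: 6 p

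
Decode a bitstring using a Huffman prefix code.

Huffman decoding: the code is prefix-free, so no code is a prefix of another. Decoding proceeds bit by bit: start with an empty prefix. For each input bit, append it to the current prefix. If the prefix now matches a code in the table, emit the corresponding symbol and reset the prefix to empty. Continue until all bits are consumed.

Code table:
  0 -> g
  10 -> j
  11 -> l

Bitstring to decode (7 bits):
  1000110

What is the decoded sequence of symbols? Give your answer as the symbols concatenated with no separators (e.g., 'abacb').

Bit 0: prefix='1' (no match yet)
Bit 1: prefix='10' -> emit 'j', reset
Bit 2: prefix='0' -> emit 'g', reset
Bit 3: prefix='0' -> emit 'g', reset
Bit 4: prefix='1' (no match yet)
Bit 5: prefix='11' -> emit 'l', reset
Bit 6: prefix='0' -> emit 'g', reset

Answer: jgglg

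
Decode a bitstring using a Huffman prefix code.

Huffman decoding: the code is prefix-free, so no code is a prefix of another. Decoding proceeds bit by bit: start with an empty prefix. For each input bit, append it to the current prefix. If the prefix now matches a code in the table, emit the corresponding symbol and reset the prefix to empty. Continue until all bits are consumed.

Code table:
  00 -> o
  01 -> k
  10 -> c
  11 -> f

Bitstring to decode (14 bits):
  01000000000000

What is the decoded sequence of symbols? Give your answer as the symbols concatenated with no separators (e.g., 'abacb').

Bit 0: prefix='0' (no match yet)
Bit 1: prefix='01' -> emit 'k', reset
Bit 2: prefix='0' (no match yet)
Bit 3: prefix='00' -> emit 'o', reset
Bit 4: prefix='0' (no match yet)
Bit 5: prefix='00' -> emit 'o', reset
Bit 6: prefix='0' (no match yet)
Bit 7: prefix='00' -> emit 'o', reset
Bit 8: prefix='0' (no match yet)
Bit 9: prefix='00' -> emit 'o', reset
Bit 10: prefix='0' (no match yet)
Bit 11: prefix='00' -> emit 'o', reset
Bit 12: prefix='0' (no match yet)
Bit 13: prefix='00' -> emit 'o', reset

Answer: koooooo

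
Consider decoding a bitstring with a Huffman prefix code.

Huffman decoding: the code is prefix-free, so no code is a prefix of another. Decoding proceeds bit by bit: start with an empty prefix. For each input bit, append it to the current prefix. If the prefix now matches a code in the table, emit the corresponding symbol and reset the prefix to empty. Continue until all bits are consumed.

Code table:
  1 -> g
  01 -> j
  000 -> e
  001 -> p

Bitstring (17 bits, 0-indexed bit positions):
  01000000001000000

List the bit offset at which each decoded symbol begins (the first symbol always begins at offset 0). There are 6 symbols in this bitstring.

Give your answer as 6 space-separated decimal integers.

Answer: 0 2 5 8 11 14

Derivation:
Bit 0: prefix='0' (no match yet)
Bit 1: prefix='01' -> emit 'j', reset
Bit 2: prefix='0' (no match yet)
Bit 3: prefix='00' (no match yet)
Bit 4: prefix='000' -> emit 'e', reset
Bit 5: prefix='0' (no match yet)
Bit 6: prefix='00' (no match yet)
Bit 7: prefix='000' -> emit 'e', reset
Bit 8: prefix='0' (no match yet)
Bit 9: prefix='00' (no match yet)
Bit 10: prefix='001' -> emit 'p', reset
Bit 11: prefix='0' (no match yet)
Bit 12: prefix='00' (no match yet)
Bit 13: prefix='000' -> emit 'e', reset
Bit 14: prefix='0' (no match yet)
Bit 15: prefix='00' (no match yet)
Bit 16: prefix='000' -> emit 'e', reset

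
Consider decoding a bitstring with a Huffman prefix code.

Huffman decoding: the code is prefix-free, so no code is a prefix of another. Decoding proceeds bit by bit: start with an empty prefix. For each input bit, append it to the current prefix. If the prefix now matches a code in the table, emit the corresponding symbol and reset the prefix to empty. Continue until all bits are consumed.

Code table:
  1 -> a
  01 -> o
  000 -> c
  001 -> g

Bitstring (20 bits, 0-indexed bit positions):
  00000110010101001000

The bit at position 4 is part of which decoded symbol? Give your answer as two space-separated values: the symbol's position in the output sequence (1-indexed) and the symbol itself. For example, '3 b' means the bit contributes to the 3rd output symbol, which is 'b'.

Answer: 2 g

Derivation:
Bit 0: prefix='0' (no match yet)
Bit 1: prefix='00' (no match yet)
Bit 2: prefix='000' -> emit 'c', reset
Bit 3: prefix='0' (no match yet)
Bit 4: prefix='00' (no match yet)
Bit 5: prefix='001' -> emit 'g', reset
Bit 6: prefix='1' -> emit 'a', reset
Bit 7: prefix='0' (no match yet)
Bit 8: prefix='00' (no match yet)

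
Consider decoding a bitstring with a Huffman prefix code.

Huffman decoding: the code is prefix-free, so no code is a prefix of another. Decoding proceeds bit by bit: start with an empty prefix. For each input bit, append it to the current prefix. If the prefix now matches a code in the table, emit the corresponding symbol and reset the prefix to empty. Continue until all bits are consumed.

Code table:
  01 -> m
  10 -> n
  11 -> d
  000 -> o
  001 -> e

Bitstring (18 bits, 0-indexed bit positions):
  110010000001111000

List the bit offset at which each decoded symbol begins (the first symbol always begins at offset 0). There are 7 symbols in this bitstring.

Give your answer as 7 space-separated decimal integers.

Bit 0: prefix='1' (no match yet)
Bit 1: prefix='11' -> emit 'd', reset
Bit 2: prefix='0' (no match yet)
Bit 3: prefix='00' (no match yet)
Bit 4: prefix='001' -> emit 'e', reset
Bit 5: prefix='0' (no match yet)
Bit 6: prefix='00' (no match yet)
Bit 7: prefix='000' -> emit 'o', reset
Bit 8: prefix='0' (no match yet)
Bit 9: prefix='00' (no match yet)
Bit 10: prefix='000' -> emit 'o', reset
Bit 11: prefix='1' (no match yet)
Bit 12: prefix='11' -> emit 'd', reset
Bit 13: prefix='1' (no match yet)
Bit 14: prefix='11' -> emit 'd', reset
Bit 15: prefix='0' (no match yet)
Bit 16: prefix='00' (no match yet)
Bit 17: prefix='000' -> emit 'o', reset

Answer: 0 2 5 8 11 13 15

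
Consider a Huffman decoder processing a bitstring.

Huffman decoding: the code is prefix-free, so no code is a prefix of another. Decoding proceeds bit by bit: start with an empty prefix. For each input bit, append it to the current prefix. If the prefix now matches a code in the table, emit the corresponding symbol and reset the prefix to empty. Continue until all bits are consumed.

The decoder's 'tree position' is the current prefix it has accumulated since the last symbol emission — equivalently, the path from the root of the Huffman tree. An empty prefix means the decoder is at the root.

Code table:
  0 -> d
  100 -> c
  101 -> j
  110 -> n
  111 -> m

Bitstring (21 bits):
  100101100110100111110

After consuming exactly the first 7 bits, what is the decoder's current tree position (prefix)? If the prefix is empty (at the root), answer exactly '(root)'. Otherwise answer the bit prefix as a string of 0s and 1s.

Bit 0: prefix='1' (no match yet)
Bit 1: prefix='10' (no match yet)
Bit 2: prefix='100' -> emit 'c', reset
Bit 3: prefix='1' (no match yet)
Bit 4: prefix='10' (no match yet)
Bit 5: prefix='101' -> emit 'j', reset
Bit 6: prefix='1' (no match yet)

Answer: 1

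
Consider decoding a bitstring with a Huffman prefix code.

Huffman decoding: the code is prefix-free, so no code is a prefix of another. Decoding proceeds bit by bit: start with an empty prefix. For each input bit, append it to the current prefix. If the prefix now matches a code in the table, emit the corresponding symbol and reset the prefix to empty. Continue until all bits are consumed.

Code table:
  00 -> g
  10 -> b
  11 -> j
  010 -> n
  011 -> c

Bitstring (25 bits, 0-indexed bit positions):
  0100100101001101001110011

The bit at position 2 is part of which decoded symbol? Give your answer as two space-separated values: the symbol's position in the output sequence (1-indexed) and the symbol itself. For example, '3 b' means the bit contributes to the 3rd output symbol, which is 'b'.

Bit 0: prefix='0' (no match yet)
Bit 1: prefix='01' (no match yet)
Bit 2: prefix='010' -> emit 'n', reset
Bit 3: prefix='0' (no match yet)
Bit 4: prefix='01' (no match yet)
Bit 5: prefix='010' -> emit 'n', reset
Bit 6: prefix='0' (no match yet)

Answer: 1 n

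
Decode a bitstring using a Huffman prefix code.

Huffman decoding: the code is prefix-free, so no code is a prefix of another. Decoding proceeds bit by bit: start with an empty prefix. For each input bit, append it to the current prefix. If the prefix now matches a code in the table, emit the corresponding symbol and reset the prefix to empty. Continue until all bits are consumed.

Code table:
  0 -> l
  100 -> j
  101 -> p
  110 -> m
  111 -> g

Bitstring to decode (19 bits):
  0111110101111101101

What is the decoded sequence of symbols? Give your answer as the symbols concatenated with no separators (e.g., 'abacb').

Bit 0: prefix='0' -> emit 'l', reset
Bit 1: prefix='1' (no match yet)
Bit 2: prefix='11' (no match yet)
Bit 3: prefix='111' -> emit 'g', reset
Bit 4: prefix='1' (no match yet)
Bit 5: prefix='11' (no match yet)
Bit 6: prefix='110' -> emit 'm', reset
Bit 7: prefix='1' (no match yet)
Bit 8: prefix='10' (no match yet)
Bit 9: prefix='101' -> emit 'p', reset
Bit 10: prefix='1' (no match yet)
Bit 11: prefix='11' (no match yet)
Bit 12: prefix='111' -> emit 'g', reset
Bit 13: prefix='1' (no match yet)
Bit 14: prefix='10' (no match yet)
Bit 15: prefix='101' -> emit 'p', reset
Bit 16: prefix='1' (no match yet)
Bit 17: prefix='10' (no match yet)
Bit 18: prefix='101' -> emit 'p', reset

Answer: lgmpgpp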